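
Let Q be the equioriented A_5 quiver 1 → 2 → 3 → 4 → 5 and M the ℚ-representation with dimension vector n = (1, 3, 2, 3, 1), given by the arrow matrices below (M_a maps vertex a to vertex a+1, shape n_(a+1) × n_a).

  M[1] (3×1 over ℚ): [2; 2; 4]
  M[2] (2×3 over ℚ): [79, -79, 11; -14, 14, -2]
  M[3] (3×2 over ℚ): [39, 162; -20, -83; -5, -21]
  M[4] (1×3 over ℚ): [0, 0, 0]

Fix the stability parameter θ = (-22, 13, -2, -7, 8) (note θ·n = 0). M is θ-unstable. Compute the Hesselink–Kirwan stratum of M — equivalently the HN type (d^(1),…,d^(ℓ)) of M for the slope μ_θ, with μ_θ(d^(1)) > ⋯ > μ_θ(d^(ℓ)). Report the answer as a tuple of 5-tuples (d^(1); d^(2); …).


Via rank(M_{q-1}∘⋯∘M_p): M ≅ I[1,4], I[2,2], I[2,4], I[4,4], I[5,5].
μ_θ-semistable layers: μ^(1)=13; μ^(2)=8; μ^(3)=4/3; μ^(4)=-7; μ^(5)=-22

((0, 1, 0, 0, 0); (0, 0, 0, 0, 1); (0, 2, 2, 2, 0); (0, 0, 0, 1, 0); (1, 0, 0, 0, 0))


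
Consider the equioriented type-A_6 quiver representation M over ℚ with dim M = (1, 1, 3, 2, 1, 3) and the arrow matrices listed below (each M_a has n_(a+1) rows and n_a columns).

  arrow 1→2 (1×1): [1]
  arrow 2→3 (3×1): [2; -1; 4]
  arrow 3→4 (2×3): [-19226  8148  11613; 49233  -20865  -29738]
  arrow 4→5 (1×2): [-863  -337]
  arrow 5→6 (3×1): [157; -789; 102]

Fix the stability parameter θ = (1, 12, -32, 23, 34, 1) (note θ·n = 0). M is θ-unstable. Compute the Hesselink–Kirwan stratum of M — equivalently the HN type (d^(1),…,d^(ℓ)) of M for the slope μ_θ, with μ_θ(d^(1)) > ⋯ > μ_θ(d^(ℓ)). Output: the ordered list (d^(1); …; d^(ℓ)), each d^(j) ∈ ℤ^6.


Interval decomposition of M: I[1,6], I[3,3], I[3,4], I[6,6]^2.
HN type (ℓ=5): μ^(1)=23; μ^(2)=58/3; μ^(3)=1; μ^(4)=-19/3; μ^(5)=-32

((0, 0, 0, 1, 0, 0); (0, 0, 0, 1, 1, 1); (0, 0, 0, 0, 0, 2); (1, 1, 1, 0, 0, 0); (0, 0, 2, 0, 0, 0))


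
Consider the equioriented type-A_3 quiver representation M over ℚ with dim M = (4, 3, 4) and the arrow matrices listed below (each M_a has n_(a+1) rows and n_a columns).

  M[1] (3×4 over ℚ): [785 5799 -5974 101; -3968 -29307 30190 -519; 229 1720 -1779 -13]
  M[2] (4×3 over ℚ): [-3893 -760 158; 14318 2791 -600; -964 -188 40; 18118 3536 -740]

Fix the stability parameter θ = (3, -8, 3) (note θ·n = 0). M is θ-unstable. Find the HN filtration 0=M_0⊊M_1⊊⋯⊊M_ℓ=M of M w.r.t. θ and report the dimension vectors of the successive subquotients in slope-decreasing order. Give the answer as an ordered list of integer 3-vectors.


Via rank(M_{q-1}∘⋯∘M_p): M ≅ I[1,1], I[1,2], I[1,3]^2, I[3,3]^2.
μ_θ-semistable layers: μ^(1)=3; μ^(2)=-5/2

((1, 0, 4); (3, 3, 0))


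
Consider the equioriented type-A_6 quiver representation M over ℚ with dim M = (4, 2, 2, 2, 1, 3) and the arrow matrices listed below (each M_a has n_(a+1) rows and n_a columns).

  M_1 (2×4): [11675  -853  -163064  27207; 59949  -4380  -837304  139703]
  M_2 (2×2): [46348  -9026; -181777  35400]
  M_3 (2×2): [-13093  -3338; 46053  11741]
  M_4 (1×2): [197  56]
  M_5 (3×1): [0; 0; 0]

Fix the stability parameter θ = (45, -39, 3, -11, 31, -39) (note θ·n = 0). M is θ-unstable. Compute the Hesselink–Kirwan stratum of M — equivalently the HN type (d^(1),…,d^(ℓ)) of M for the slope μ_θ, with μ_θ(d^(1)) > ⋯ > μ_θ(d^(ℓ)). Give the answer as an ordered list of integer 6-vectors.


Interval decomposition of M: I[1,1]^2, I[1,4], I[1,5], I[6,6]^3.
HN type (ℓ=4): μ^(1)=45; μ^(2)=31; μ^(3)=-1/2; μ^(4)=-39

((2, 0, 0, 0, 0, 0); (0, 0, 0, 0, 1, 0); (2, 2, 2, 2, 0, 0); (0, 0, 0, 0, 0, 3))


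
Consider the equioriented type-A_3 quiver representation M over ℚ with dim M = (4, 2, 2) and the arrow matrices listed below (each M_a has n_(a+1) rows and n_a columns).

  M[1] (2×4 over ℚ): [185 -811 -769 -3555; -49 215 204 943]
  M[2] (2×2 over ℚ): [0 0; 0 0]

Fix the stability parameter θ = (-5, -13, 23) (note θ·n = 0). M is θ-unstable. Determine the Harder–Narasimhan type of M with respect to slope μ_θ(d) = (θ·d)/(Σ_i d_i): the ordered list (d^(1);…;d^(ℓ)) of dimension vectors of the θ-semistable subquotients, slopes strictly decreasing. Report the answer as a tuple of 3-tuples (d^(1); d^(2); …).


Barcode: M ≅ I[1,1]^2, I[1,2]^2, I[3,3]^2. HN layers by μ_θ (3 steps, strictly decreasing):
  μ^(1)=23; μ^(2)=-5; μ^(3)=-9

((0, 0, 2); (2, 0, 0); (2, 2, 0))


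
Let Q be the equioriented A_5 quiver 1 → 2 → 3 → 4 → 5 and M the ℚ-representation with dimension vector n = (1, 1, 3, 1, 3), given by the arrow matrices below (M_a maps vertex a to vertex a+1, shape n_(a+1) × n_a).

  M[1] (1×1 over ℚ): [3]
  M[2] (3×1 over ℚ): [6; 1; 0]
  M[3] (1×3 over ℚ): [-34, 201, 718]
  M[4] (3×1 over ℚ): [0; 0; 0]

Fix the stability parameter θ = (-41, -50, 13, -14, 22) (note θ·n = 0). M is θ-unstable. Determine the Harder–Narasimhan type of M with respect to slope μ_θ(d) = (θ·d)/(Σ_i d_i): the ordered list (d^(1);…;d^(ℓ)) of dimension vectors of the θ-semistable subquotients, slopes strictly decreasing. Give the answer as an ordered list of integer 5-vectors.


Via rank(M_{q-1}∘⋯∘M_p): M ≅ I[1,4], I[3,3]^2, I[5,5]^3.
μ_θ-semistable layers: μ^(1)=22; μ^(2)=13; μ^(3)=-1/2; μ^(4)=-91/2

((0, 0, 0, 0, 3); (0, 0, 2, 0, 0); (0, 0, 1, 1, 0); (1, 1, 0, 0, 0))


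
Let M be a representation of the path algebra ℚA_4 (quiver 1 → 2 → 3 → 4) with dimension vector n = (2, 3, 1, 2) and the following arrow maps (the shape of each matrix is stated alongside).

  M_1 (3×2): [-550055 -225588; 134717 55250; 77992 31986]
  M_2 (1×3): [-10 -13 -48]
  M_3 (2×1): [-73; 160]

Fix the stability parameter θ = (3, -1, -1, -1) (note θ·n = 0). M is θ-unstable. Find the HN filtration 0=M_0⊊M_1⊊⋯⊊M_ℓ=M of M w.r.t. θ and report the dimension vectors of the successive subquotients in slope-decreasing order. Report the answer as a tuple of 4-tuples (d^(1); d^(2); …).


Via rank(M_{q-1}∘⋯∘M_p): M ≅ I[1,2], I[1,4], I[2,2], I[4,4].
μ_θ-semistable layers: μ^(1)=1; μ^(2)=0; μ^(3)=-1

((1, 1, 0, 0); (1, 1, 1, 1); (0, 1, 0, 1))


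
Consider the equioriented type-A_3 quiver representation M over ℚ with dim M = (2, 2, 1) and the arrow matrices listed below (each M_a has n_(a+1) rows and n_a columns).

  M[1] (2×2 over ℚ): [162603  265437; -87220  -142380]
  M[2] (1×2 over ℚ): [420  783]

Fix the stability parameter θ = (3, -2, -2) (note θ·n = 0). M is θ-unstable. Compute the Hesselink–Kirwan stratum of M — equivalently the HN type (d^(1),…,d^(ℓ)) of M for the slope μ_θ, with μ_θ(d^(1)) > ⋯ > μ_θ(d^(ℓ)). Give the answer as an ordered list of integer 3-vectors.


Barcode: M ≅ I[1,1], I[1,2], I[2,3]. HN layers by μ_θ (3 steps, strictly decreasing):
  μ^(1)=3; μ^(2)=1/2; μ^(3)=-2

((1, 0, 0); (1, 1, 0); (0, 1, 1))


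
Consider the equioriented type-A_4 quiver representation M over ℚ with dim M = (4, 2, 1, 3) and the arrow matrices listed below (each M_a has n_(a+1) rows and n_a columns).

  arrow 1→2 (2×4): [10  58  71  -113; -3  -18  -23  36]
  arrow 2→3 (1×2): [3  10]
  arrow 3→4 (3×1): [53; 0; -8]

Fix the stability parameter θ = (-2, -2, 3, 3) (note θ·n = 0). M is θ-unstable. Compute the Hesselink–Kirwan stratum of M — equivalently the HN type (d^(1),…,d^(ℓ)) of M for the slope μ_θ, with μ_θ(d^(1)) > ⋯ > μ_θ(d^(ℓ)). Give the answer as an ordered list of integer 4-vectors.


Via rank(M_{q-1}∘⋯∘M_p): M ≅ I[1,1]^2, I[1,2], I[1,4], I[4,4]^2.
μ_θ-semistable layers: μ^(1)=3; μ^(2)=-2

((0, 0, 1, 3); (4, 2, 0, 0))


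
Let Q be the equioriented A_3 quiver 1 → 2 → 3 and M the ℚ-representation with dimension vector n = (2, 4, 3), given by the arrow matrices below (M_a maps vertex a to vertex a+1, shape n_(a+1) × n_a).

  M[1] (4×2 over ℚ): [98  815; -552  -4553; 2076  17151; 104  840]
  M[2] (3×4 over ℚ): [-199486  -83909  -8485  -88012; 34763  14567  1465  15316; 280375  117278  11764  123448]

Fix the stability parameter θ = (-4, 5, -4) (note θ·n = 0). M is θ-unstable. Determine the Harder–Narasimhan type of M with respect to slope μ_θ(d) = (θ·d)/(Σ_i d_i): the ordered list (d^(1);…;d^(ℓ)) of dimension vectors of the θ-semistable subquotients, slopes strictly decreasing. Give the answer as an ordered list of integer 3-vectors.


Interval decomposition of M: I[1,2], I[1,3], I[2,2], I[2,3], I[3,3].
HN type (ℓ=3): μ^(1)=5; μ^(2)=1/2; μ^(3)=-4

((0, 2, 0); (0, 2, 2); (2, 0, 1))


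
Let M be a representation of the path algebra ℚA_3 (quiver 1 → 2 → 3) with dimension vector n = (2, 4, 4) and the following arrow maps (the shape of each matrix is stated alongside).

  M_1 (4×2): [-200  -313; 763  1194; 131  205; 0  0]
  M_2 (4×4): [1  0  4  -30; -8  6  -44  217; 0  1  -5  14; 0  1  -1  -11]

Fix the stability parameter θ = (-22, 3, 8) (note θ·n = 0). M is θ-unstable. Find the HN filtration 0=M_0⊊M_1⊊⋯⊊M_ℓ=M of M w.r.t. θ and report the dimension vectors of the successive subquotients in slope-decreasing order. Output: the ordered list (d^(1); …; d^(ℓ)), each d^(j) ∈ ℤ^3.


Barcode: M ≅ I[1,3]^2, I[2,3]^2. HN layers by μ_θ (3 steps, strictly decreasing):
  μ^(1)=8; μ^(2)=3; μ^(3)=-22

((0, 0, 4); (0, 4, 0); (2, 0, 0))


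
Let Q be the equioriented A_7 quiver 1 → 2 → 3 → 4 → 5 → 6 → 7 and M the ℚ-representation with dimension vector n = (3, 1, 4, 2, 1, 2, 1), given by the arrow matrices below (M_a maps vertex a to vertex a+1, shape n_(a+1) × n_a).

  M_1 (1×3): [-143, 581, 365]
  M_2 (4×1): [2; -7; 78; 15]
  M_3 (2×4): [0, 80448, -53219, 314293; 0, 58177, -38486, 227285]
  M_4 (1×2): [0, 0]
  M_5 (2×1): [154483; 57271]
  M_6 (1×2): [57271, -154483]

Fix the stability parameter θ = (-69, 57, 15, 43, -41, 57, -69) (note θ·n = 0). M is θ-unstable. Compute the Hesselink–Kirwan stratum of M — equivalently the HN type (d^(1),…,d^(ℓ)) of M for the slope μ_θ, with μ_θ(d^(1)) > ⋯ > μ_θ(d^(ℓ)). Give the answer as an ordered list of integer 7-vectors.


Interval decomposition of M: I[1,1]^2, I[1,4], I[3,3]^2, I[3,4], I[5,6], I[6,7].
HN type (ℓ=7): μ^(1)=57; μ^(2)=43; μ^(3)=36; μ^(4)=15; μ^(5)=-6; μ^(6)=-41; μ^(7)=-69

((0, 0, 0, 0, 0, 1, 0); (0, 0, 0, 2, 0, 0, 0); (0, 1, 1, 0, 0, 0, 0); (0, 0, 3, 0, 0, 0, 0); (0, 0, 0, 0, 0, 1, 1); (0, 0, 0, 0, 1, 0, 0); (3, 0, 0, 0, 0, 0, 0))


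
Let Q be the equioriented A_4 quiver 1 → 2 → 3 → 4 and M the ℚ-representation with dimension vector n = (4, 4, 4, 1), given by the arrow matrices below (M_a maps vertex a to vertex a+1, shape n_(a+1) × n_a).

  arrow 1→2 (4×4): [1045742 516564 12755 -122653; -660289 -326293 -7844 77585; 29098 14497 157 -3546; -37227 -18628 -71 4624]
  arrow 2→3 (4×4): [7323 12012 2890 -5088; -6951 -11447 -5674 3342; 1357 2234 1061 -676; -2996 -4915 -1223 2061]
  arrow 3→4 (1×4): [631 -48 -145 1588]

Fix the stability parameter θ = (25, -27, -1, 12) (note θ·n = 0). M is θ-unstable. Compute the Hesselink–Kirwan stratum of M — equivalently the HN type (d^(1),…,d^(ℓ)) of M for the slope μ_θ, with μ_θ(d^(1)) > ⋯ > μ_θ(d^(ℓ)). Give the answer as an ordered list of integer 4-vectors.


Barcode: M ≅ I[1,3]^3, I[1,4]. HN layers by μ_θ (2 steps, strictly decreasing):
  μ^(1)=12; μ^(2)=-1

((0, 0, 0, 1); (4, 4, 4, 0))


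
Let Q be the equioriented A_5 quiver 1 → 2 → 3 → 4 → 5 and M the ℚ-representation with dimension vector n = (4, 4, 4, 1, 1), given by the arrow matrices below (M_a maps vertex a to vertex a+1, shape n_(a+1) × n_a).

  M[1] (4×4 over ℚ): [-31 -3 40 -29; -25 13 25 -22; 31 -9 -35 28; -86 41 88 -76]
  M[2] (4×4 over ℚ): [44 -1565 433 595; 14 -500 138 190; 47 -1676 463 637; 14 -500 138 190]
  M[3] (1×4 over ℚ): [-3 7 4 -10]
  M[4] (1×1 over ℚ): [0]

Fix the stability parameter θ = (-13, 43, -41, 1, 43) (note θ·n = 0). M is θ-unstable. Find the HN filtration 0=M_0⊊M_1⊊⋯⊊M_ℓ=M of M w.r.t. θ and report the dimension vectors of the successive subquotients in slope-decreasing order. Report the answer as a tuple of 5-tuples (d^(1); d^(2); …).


Interval decomposition of M: I[1,2]^2, I[1,3], I[1,4], I[3,3]^2, I[5,5].
HN type (ℓ=4): μ^(1)=43; μ^(2)=1; μ^(3)=-13; μ^(4)=-41

((0, 2, 0, 0, 1); (0, 2, 2, 1, 0); (4, 0, 0, 0, 0); (0, 0, 2, 0, 0))


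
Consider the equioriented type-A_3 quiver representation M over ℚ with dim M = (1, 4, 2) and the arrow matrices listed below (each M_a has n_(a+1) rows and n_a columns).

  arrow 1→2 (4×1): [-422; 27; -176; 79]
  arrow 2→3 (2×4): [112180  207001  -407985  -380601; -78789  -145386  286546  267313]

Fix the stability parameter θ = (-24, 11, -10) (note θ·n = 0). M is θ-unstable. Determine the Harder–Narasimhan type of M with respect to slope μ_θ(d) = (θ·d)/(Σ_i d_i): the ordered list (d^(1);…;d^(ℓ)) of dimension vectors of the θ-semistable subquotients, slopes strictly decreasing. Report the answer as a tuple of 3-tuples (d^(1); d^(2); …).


Barcode: M ≅ I[1,3], I[2,2]^2, I[2,3]. HN layers by μ_θ (3 steps, strictly decreasing):
  μ^(1)=11; μ^(2)=1/2; μ^(3)=-24

((0, 2, 0); (0, 2, 2); (1, 0, 0))


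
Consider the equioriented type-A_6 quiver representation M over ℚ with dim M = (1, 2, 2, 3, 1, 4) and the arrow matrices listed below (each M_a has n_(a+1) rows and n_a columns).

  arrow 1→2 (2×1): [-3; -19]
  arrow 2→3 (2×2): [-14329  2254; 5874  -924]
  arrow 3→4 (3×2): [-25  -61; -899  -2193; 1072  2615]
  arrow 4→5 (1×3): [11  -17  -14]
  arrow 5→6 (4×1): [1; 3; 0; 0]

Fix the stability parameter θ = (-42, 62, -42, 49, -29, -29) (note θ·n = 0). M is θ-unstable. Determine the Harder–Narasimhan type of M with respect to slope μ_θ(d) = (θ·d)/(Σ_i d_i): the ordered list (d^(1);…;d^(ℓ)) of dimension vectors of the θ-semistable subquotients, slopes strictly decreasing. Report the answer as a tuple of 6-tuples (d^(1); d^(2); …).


Interval decomposition of M: I[1,4], I[2,2], I[3,4], I[4,6], I[6,6]^3.
HN type (ℓ=6): μ^(1)=62; μ^(2)=49; μ^(3)=10; μ^(4)=-3; μ^(5)=-29; μ^(6)=-42

((0, 1, 0, 0, 0, 0); (0, 0, 0, 2, 0, 0); (0, 1, 1, 0, 0, 0); (0, 0, 0, 1, 1, 1); (0, 0, 0, 0, 0, 3); (1, 0, 1, 0, 0, 0))


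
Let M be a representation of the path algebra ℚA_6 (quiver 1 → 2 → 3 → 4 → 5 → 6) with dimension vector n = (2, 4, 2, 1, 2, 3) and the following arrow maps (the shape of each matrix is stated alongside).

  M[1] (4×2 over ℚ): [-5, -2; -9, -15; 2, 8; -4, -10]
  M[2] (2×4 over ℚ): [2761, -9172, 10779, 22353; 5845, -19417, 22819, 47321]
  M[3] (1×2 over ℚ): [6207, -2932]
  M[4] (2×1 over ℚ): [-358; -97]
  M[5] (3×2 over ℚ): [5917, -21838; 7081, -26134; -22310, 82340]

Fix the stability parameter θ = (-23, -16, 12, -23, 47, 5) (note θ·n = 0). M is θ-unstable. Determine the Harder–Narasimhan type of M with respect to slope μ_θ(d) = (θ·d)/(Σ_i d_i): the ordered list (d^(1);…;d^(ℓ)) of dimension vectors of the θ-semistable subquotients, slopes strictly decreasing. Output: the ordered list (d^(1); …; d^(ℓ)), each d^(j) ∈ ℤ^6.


Interval decomposition of M: I[1,3], I[1,5], I[2,2]^2, I[5,6], I[6,6]^2.
HN type (ℓ=7): μ^(1)=47; μ^(2)=26; μ^(3)=12; μ^(4)=5; μ^(5)=-11/2; μ^(6)=-16; μ^(7)=-23

((0, 0, 0, 0, 1, 0); (0, 0, 0, 0, 1, 1); (0, 0, 1, 0, 0, 0); (0, 0, 0, 0, 0, 2); (0, 0, 1, 1, 0, 0); (0, 4, 0, 0, 0, 0); (2, 0, 0, 0, 0, 0))


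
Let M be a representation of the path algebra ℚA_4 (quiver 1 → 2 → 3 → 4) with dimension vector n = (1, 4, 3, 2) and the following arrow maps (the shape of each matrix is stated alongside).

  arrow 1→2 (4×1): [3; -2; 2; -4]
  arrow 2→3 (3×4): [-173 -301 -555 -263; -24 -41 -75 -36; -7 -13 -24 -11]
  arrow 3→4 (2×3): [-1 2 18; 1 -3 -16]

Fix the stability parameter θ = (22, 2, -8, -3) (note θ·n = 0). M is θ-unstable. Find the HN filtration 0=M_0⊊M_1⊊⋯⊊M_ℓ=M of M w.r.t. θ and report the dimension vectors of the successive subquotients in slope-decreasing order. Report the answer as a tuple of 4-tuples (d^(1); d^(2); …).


Interval decomposition of M: I[1,4], I[2,2], I[2,3], I[2,4].
HN type (ℓ=3): μ^(1)=13/4; μ^(2)=2; μ^(3)=-3

((1, 1, 1, 1); (0, 1, 0, 0); (0, 2, 2, 1))


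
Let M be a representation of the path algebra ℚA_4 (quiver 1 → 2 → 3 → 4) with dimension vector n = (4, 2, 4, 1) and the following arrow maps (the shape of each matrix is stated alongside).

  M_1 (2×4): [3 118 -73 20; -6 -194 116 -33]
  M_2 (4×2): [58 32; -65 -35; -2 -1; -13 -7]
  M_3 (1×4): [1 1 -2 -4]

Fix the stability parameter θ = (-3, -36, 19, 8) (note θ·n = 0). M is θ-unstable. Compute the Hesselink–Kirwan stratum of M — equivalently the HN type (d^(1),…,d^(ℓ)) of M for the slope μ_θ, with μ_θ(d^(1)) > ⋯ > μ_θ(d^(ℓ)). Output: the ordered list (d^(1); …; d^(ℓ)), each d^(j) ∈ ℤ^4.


Interval decomposition of M: I[1,1]^2, I[1,3], I[1,4], I[3,3]^2.
HN type (ℓ=4): μ^(1)=19; μ^(2)=27/2; μ^(3)=-3; μ^(4)=-39/2

((0, 0, 3, 0); (0, 0, 1, 1); (2, 0, 0, 0); (2, 2, 0, 0))


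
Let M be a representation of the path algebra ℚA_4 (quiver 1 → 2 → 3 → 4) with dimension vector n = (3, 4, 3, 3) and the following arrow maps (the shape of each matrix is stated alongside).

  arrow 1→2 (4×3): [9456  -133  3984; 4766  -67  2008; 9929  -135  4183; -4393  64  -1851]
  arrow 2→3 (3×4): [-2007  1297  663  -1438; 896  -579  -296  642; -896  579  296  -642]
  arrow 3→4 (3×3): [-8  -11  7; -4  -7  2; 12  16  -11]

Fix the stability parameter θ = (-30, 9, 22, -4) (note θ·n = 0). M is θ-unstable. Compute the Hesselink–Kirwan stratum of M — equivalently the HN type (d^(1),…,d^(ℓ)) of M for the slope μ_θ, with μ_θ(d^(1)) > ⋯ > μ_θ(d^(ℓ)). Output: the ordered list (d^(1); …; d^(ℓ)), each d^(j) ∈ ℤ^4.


Via rank(M_{q-1}∘⋯∘M_p): M ≅ I[1,2], I[1,3], I[1,4], I[2,2], I[3,4], I[4,4].
μ_θ-semistable layers: μ^(1)=22; μ^(2)=9; μ^(3)=-4; μ^(4)=-30

((0, 0, 1, 0); (0, 4, 2, 2); (0, 0, 0, 1); (3, 0, 0, 0))


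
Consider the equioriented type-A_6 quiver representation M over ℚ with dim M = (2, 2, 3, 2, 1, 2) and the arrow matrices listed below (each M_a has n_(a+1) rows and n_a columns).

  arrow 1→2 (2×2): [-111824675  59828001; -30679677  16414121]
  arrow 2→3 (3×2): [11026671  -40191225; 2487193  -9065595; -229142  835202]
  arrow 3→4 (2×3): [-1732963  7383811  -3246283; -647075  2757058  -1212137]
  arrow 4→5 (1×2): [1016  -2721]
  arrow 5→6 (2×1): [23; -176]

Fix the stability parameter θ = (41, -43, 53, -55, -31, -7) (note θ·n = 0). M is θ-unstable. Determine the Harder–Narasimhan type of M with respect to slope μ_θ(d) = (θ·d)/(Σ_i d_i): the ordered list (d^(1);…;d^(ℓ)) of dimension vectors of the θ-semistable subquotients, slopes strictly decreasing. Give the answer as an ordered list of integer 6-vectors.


Via rank(M_{q-1}∘⋯∘M_p): M ≅ I[1,4], I[1,6], I[3,3], I[6,6].
μ_θ-semistable layers: μ^(1)=53; μ^(2)=-1; μ^(3)=-7

((0, 0, 1, 0, 0, 0); (1, 1, 1, 1, 0, 0); (1, 1, 1, 1, 1, 2))


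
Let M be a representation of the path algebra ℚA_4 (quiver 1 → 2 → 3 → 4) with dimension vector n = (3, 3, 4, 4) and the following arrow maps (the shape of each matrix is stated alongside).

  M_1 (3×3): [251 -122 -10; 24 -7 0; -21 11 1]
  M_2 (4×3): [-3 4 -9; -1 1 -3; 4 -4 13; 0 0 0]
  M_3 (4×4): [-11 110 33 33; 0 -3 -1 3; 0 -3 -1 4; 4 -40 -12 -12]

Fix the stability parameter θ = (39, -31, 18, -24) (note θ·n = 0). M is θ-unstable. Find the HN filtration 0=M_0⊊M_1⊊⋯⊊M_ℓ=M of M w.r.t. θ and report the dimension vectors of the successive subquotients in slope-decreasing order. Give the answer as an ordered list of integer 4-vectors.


Interval decomposition of M: I[1,3], I[1,4]^2, I[3,4], I[4,4].
HN type (ℓ=5): μ^(1)=18; μ^(2)=4; μ^(3)=1/2; μ^(4)=-3; μ^(5)=-24

((0, 0, 1, 0); (1, 1, 0, 0); (2, 2, 2, 2); (0, 0, 1, 1); (0, 0, 0, 1))


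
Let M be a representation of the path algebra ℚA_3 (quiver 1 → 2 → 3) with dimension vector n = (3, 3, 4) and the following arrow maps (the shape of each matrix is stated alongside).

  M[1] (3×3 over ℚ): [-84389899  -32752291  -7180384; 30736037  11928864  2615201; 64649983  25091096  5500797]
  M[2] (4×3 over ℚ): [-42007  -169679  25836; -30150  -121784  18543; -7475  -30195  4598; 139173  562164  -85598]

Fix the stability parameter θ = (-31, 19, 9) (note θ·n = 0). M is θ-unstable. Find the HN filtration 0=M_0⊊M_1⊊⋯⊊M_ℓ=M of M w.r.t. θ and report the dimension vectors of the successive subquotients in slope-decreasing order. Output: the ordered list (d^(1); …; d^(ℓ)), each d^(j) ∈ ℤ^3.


Via rank(M_{q-1}∘⋯∘M_p): M ≅ I[1,3]^3, I[3,3].
μ_θ-semistable layers: μ^(1)=14; μ^(2)=9; μ^(3)=-31

((0, 3, 3); (0, 0, 1); (3, 0, 0))


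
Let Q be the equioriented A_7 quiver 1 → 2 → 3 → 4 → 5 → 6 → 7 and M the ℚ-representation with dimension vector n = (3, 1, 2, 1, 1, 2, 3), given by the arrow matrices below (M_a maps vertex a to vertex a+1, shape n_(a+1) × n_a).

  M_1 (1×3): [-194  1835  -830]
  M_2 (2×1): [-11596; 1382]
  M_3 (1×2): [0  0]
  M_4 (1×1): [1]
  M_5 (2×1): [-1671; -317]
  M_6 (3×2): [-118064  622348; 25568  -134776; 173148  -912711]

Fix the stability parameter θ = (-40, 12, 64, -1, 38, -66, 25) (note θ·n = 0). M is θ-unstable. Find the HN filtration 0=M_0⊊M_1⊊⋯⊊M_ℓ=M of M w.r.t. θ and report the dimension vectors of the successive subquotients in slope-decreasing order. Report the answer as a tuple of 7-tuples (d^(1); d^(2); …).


Interval decomposition of M: I[1,1]^2, I[1,3], I[3,3], I[4,7], I[6,6], I[7,7]^2.
HN type (ℓ=6): μ^(1)=64; μ^(2)=25; μ^(3)=12; μ^(4)=-29/3; μ^(5)=-40; μ^(6)=-66

((0, 0, 2, 0, 0, 0, 0); (0, 0, 0, 0, 0, 0, 3); (0, 1, 0, 0, 0, 0, 0); (0, 0, 0, 1, 1, 1, 0); (3, 0, 0, 0, 0, 0, 0); (0, 0, 0, 0, 0, 1, 0))


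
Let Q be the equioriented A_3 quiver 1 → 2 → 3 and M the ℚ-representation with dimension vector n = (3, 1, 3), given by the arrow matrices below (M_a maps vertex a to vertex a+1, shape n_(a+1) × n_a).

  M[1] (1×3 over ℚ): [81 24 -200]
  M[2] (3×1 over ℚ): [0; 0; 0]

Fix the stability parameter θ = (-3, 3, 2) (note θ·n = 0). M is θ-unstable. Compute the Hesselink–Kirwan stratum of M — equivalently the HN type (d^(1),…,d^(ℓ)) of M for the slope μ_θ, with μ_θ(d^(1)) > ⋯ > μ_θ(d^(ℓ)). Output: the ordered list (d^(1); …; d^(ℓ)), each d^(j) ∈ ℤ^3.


Via rank(M_{q-1}∘⋯∘M_p): M ≅ I[1,1]^2, I[1,2], I[3,3]^3.
μ_θ-semistable layers: μ^(1)=3; μ^(2)=2; μ^(3)=-3

((0, 1, 0); (0, 0, 3); (3, 0, 0))


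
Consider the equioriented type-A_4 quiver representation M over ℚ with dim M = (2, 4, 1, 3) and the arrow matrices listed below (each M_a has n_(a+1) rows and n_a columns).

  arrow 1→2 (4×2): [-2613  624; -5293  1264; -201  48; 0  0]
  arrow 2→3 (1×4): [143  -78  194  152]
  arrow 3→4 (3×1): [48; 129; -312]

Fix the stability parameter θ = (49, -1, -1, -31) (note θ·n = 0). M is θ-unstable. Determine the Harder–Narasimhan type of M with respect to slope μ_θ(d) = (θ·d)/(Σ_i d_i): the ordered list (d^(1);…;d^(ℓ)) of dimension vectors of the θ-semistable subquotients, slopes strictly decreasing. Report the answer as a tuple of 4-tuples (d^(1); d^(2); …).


Interval decomposition of M: I[1,1], I[1,4], I[2,2]^3, I[4,4]^2.
HN type (ℓ=4): μ^(1)=49; μ^(2)=4; μ^(3)=-1; μ^(4)=-31

((1, 0, 0, 0); (1, 1, 1, 1); (0, 3, 0, 0); (0, 0, 0, 2))


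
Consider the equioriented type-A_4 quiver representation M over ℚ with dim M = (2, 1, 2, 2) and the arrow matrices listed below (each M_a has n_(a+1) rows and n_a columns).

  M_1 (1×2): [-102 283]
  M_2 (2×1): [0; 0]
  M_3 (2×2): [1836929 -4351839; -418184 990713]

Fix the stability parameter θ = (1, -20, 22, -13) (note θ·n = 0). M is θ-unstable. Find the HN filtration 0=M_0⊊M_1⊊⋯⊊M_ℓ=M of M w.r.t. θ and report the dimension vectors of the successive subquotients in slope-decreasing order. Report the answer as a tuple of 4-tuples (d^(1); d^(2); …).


Via rank(M_{q-1}∘⋯∘M_p): M ≅ I[1,1], I[1,2], I[3,4]^2.
μ_θ-semistable layers: μ^(1)=9/2; μ^(2)=1; μ^(3)=-19/2

((0, 0, 2, 2); (1, 0, 0, 0); (1, 1, 0, 0))


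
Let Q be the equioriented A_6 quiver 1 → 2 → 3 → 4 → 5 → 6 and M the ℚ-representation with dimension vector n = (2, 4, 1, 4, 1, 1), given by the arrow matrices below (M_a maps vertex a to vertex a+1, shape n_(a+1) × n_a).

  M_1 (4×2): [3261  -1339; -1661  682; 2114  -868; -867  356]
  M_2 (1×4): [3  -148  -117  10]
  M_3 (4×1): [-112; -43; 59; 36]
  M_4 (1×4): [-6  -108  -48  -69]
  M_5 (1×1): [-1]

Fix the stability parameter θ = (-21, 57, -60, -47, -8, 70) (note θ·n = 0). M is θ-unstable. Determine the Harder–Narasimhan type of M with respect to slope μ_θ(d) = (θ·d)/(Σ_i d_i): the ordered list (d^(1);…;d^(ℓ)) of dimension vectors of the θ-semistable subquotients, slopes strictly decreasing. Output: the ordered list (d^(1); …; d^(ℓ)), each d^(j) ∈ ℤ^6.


Interval decomposition of M: I[1,2], I[1,4], I[2,2]^2, I[4,4]^2, I[4,6].
HN type (ℓ=6): μ^(1)=70; μ^(2)=57; μ^(3)=-8; μ^(4)=-50/3; μ^(5)=-21; μ^(6)=-47

((0, 0, 0, 0, 0, 1); (0, 3, 0, 0, 0, 0); (0, 0, 0, 0, 1, 0); (0, 1, 1, 1, 0, 0); (2, 0, 0, 0, 0, 0); (0, 0, 0, 3, 0, 0))


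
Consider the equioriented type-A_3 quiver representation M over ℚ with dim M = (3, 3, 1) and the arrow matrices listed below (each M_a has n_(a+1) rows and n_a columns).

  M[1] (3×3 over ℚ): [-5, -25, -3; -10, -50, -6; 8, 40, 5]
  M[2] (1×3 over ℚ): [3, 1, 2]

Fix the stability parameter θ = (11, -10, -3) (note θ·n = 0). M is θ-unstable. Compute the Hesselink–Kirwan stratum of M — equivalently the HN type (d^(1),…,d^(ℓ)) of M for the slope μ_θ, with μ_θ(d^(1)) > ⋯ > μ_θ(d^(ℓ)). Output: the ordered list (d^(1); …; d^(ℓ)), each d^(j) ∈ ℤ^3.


Interval decomposition of M: I[1,1], I[1,2], I[1,3], I[2,2].
HN type (ℓ=4): μ^(1)=11; μ^(2)=1/2; μ^(3)=-2/3; μ^(4)=-10

((1, 0, 0); (1, 1, 0); (1, 1, 1); (0, 1, 0))


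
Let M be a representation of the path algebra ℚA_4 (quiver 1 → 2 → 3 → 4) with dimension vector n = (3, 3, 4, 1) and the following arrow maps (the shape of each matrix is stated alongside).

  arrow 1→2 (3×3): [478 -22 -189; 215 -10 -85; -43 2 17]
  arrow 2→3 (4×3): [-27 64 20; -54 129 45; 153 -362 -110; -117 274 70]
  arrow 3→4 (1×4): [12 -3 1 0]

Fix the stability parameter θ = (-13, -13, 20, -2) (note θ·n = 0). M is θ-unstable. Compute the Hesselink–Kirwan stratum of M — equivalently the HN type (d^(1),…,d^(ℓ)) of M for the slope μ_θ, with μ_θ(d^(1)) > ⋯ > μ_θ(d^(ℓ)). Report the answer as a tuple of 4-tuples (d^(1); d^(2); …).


Interval decomposition of M: I[1,1], I[1,2], I[1,4], I[2,3], I[3,3]^2.
HN type (ℓ=3): μ^(1)=20; μ^(2)=9; μ^(3)=-13

((0, 0, 3, 0); (0, 0, 1, 1); (3, 3, 0, 0))


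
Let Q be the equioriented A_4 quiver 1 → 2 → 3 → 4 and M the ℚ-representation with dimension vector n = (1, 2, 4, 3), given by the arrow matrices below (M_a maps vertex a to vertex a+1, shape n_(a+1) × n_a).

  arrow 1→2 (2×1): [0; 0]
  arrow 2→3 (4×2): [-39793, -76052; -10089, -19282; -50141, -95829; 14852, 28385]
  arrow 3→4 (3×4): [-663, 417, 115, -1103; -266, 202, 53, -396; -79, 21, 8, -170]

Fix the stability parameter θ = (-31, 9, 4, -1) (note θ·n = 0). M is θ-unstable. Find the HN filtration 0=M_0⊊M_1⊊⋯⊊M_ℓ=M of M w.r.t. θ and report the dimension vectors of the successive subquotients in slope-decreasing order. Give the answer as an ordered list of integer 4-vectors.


Interval decomposition of M: I[1,1], I[2,4]^2, I[3,3], I[3,4].
HN type (ℓ=3): μ^(1)=4; μ^(2)=3/2; μ^(3)=-31

((0, 2, 3, 2); (0, 0, 1, 1); (1, 0, 0, 0))


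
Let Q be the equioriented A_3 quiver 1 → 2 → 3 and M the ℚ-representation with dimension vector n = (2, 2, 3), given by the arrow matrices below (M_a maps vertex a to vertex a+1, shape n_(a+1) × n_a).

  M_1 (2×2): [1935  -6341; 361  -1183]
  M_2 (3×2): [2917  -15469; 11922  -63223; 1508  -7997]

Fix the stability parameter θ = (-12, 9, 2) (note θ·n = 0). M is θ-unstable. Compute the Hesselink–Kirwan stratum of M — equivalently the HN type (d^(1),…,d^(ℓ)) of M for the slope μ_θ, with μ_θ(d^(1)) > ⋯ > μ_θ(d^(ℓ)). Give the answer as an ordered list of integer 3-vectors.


Barcode: M ≅ I[1,3]^2, I[3,3]. HN layers by μ_θ (3 steps, strictly decreasing):
  μ^(1)=11/2; μ^(2)=2; μ^(3)=-12

((0, 2, 2); (0, 0, 1); (2, 0, 0))


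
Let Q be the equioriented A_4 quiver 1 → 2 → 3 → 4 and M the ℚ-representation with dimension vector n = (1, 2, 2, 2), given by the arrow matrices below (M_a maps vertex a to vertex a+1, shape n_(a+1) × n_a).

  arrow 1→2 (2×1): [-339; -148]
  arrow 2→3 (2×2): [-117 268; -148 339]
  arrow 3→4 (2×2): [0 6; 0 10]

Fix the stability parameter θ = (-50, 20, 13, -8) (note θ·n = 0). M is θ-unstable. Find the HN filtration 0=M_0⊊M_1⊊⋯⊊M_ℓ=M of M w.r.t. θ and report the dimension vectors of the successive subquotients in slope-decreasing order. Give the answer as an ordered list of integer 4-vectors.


Interval decomposition of M: I[1,3], I[2,4], I[4,4].
HN type (ℓ=4): μ^(1)=33/2; μ^(2)=25/3; μ^(3)=-8; μ^(4)=-50

((0, 1, 1, 0); (0, 1, 1, 1); (0, 0, 0, 1); (1, 0, 0, 0))


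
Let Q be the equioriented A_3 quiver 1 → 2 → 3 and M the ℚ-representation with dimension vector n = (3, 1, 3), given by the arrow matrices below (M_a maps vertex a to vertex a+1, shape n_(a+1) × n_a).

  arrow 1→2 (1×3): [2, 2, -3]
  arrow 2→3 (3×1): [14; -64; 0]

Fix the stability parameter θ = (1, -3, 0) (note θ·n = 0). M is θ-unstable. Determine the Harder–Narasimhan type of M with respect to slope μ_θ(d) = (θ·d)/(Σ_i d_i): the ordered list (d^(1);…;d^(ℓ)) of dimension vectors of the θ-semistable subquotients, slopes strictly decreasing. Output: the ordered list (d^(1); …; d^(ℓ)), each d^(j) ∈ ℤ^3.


Barcode: M ≅ I[1,1]^2, I[1,3], I[3,3]^2. HN layers by μ_θ (3 steps, strictly decreasing):
  μ^(1)=1; μ^(2)=0; μ^(3)=-1

((2, 0, 0); (0, 0, 3); (1, 1, 0))


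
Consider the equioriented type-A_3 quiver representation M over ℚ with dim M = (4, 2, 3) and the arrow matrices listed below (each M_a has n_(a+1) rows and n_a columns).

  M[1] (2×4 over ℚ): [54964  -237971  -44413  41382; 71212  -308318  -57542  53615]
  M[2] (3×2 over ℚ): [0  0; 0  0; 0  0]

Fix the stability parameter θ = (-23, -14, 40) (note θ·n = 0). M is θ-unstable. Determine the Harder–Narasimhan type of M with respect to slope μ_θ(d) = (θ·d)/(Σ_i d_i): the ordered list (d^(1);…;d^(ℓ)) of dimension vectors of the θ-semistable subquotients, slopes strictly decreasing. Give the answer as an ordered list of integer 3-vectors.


Barcode: M ≅ I[1,1]^2, I[1,2]^2, I[3,3]^3. HN layers by μ_θ (3 steps, strictly decreasing):
  μ^(1)=40; μ^(2)=-14; μ^(3)=-23

((0, 0, 3); (0, 2, 0); (4, 0, 0))


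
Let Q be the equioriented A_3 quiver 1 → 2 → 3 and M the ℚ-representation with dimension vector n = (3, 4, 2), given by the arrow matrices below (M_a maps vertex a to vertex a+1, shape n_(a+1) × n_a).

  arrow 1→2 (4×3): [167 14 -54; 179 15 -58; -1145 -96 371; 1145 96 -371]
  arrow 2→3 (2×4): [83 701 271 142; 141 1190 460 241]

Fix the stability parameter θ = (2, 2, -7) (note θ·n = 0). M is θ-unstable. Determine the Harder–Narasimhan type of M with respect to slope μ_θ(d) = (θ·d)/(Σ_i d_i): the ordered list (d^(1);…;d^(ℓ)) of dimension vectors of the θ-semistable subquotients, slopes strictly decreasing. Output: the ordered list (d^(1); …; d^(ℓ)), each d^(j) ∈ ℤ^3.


Barcode: M ≅ I[1,2], I[1,3]^2, I[2,2]. HN layers by μ_θ (2 steps, strictly decreasing):
  μ^(1)=2; μ^(2)=-1

((1, 2, 0); (2, 2, 2))


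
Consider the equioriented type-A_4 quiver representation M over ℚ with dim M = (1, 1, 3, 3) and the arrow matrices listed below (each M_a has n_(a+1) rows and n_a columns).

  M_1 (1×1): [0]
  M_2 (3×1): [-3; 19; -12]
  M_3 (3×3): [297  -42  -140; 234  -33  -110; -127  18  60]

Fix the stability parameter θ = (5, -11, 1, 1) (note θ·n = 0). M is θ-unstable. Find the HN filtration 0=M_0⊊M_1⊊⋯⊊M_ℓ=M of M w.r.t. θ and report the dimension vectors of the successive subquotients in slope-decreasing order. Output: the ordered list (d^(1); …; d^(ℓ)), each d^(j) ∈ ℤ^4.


Barcode: M ≅ I[1,1], I[2,4], I[3,3], I[3,4], I[4,4]. HN layers by μ_θ (3 steps, strictly decreasing):
  μ^(1)=5; μ^(2)=1; μ^(3)=-11

((1, 0, 0, 0); (0, 0, 3, 3); (0, 1, 0, 0))


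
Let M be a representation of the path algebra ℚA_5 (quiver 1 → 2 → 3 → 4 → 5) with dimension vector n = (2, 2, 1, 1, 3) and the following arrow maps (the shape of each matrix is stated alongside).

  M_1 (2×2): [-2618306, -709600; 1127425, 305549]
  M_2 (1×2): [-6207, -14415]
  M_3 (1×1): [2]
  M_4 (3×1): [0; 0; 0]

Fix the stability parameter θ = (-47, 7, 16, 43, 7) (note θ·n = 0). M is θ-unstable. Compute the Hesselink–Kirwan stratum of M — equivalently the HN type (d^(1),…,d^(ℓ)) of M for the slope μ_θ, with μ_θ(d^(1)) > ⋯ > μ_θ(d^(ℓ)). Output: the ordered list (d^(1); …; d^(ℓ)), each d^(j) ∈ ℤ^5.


Via rank(M_{q-1}∘⋯∘M_p): M ≅ I[1,2], I[1,4], I[5,5]^3.
μ_θ-semistable layers: μ^(1)=43; μ^(2)=16; μ^(3)=7; μ^(4)=-47

((0, 0, 0, 1, 0); (0, 0, 1, 0, 0); (0, 2, 0, 0, 3); (2, 0, 0, 0, 0))


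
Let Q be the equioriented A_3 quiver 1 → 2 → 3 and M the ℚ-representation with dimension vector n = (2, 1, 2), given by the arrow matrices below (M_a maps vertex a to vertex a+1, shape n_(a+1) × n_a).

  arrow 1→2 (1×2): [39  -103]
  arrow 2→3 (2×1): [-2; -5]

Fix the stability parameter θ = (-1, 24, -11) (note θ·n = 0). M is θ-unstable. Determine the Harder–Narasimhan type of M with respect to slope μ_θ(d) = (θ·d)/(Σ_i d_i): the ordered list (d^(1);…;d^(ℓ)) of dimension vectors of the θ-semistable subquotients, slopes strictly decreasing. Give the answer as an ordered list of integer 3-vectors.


Via rank(M_{q-1}∘⋯∘M_p): M ≅ I[1,1], I[1,3], I[3,3].
μ_θ-semistable layers: μ^(1)=13/2; μ^(2)=-1; μ^(3)=-11

((0, 1, 1); (2, 0, 0); (0, 0, 1))


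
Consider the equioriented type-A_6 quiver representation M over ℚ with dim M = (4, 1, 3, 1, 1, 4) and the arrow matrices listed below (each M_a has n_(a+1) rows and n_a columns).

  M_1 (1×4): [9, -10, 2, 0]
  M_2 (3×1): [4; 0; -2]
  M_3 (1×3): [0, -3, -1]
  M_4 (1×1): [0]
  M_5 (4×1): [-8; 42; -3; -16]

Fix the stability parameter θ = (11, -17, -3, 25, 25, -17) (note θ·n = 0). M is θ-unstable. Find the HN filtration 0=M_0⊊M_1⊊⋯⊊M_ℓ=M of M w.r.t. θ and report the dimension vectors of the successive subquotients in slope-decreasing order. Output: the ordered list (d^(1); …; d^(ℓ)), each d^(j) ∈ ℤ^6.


Barcode: M ≅ I[1,1]^3, I[1,4], I[3,3]^2, I[5,6], I[6,6]^3. HN layers by μ_θ (5 steps, strictly decreasing):
  μ^(1)=25; μ^(2)=11; μ^(3)=4; μ^(4)=-3; μ^(5)=-17

((0, 0, 0, 1, 0, 0); (3, 0, 0, 0, 0, 0); (0, 0, 0, 0, 1, 1); (1, 1, 3, 0, 0, 0); (0, 0, 0, 0, 0, 3))


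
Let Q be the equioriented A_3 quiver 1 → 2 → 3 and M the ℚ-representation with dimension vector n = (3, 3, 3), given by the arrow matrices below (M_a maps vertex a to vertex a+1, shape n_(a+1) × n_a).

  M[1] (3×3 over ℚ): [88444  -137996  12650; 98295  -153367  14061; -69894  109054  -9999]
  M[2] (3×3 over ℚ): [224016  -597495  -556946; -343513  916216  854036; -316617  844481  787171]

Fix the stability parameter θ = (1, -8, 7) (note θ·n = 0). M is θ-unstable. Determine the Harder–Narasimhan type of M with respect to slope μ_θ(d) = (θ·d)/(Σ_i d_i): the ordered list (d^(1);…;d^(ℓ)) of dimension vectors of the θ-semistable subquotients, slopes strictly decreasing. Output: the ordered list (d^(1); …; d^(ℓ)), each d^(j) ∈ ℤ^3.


Interval decomposition of M: I[1,1], I[1,3]^2, I[2,3].
HN type (ℓ=4): μ^(1)=7; μ^(2)=1; μ^(3)=-7/2; μ^(4)=-8

((0, 0, 3); (1, 0, 0); (2, 2, 0); (0, 1, 0))


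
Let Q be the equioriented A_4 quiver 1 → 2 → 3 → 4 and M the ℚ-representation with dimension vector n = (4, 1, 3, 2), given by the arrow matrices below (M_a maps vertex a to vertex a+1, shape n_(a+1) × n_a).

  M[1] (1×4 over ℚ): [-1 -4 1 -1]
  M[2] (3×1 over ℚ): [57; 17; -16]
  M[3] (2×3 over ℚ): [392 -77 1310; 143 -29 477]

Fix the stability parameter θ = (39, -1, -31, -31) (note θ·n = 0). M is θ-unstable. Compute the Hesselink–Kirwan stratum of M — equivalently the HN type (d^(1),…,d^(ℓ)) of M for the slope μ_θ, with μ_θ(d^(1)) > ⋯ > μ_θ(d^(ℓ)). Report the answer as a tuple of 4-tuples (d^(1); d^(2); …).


Via rank(M_{q-1}∘⋯∘M_p): M ≅ I[1,1]^3, I[1,4], I[3,3], I[3,4].
μ_θ-semistable layers: μ^(1)=39; μ^(2)=-6; μ^(3)=-31

((3, 0, 0, 0); (1, 1, 1, 1); (0, 0, 2, 1))


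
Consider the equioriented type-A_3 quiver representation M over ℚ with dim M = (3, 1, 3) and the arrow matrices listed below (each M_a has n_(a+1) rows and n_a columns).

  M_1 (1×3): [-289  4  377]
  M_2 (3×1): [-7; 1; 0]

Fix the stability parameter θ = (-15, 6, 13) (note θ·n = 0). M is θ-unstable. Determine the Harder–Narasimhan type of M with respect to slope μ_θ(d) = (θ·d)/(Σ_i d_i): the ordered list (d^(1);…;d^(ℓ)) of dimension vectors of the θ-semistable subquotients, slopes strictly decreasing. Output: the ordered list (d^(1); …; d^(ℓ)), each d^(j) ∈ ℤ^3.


Barcode: M ≅ I[1,1]^2, I[1,3], I[3,3]^2. HN layers by μ_θ (3 steps, strictly decreasing):
  μ^(1)=13; μ^(2)=6; μ^(3)=-15

((0, 0, 3); (0, 1, 0); (3, 0, 0))


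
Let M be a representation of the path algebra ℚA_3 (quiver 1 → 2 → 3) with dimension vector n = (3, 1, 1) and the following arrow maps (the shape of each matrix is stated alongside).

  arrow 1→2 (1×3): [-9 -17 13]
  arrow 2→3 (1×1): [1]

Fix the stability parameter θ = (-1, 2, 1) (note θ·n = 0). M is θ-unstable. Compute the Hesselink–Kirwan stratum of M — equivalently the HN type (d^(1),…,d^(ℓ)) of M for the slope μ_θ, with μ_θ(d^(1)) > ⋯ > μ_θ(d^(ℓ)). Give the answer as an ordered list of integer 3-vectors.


Via rank(M_{q-1}∘⋯∘M_p): M ≅ I[1,1]^2, I[1,3].
μ_θ-semistable layers: μ^(1)=3/2; μ^(2)=-1

((0, 1, 1); (3, 0, 0))


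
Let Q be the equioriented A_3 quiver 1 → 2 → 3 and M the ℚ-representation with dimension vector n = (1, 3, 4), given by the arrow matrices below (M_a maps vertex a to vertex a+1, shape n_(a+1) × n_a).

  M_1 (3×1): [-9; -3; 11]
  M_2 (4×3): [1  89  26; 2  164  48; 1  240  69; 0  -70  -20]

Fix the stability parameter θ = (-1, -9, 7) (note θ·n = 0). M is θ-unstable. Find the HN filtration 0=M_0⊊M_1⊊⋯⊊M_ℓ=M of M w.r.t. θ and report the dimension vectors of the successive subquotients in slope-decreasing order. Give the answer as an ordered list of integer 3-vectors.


Barcode: M ≅ I[1,3], I[2,3]^2, I[3,3]. HN layers by μ_θ (3 steps, strictly decreasing):
  μ^(1)=7; μ^(2)=-5; μ^(3)=-9

((0, 0, 4); (1, 1, 0); (0, 2, 0))


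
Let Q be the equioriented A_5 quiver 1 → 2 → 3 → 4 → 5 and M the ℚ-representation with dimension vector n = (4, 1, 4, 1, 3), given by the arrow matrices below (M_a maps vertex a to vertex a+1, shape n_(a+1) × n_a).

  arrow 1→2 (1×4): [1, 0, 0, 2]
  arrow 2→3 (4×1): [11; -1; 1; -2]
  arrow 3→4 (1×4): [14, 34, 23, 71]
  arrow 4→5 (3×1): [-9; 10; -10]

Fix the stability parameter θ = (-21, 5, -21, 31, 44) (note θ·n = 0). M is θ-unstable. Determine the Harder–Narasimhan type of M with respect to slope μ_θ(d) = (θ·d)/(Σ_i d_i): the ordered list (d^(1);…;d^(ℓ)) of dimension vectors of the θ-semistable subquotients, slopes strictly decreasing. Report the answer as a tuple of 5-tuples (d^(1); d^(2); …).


Barcode: M ≅ I[1,1]^3, I[1,5], I[3,3]^3, I[5,5]^2. HN layers by μ_θ (4 steps, strictly decreasing):
  μ^(1)=44; μ^(2)=31; μ^(3)=-8; μ^(4)=-21

((0, 0, 0, 0, 3); (0, 0, 0, 1, 0); (0, 1, 1, 0, 0); (4, 0, 3, 0, 0))
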